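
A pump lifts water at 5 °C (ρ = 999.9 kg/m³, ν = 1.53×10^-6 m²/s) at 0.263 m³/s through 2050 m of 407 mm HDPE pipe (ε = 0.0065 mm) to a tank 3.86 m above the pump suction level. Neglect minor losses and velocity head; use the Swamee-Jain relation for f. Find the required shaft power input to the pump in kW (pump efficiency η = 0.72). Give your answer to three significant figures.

P_shaft ≈ 63.4 kW

V = 4Q/(πD²) = 2.022 m/s; Re = 5.38×10^5; ε/D = 1.60×10^-5; f = 0.01319
h_f = f(L/D)V²/2g = 13.83 m
Total head H = z + h_f = 3.86 + 13.83 = 17.69 m
P_hyd = ρgQH = 999.9·9.81·0.263·17.69 = 45.65 kW
P_shaft = P_hyd/η = 45.65/0.72 = 63.40 kW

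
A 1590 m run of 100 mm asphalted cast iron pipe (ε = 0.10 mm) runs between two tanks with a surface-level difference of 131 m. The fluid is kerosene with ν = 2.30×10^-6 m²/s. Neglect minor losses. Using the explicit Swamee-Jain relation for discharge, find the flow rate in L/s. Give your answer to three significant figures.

Swamee-Jain (Type II): Q = -0.965·√(gD⁵h_f/L)·ln[ε/(3.7D) + √(3.17ν²L/(gD³h_f))]
√(gD⁵h_f/L) = √(9.81·0.100⁵·131/1590) = 0.002843
ε/(3.7D) = 2.70×10^-4; √(3.17ν²L/(gD³h_f)) = 1.44×10^-4
Q = -0.965·0.002843·ln(4.143×10^-4) = 0.02137 m³/s
Check: V = 2.72 m/s, Re = 1.18×10^5, f = 0.02201, h_f = 132 m ≈ 131 m ✓

Q ≈ 21.4 L/s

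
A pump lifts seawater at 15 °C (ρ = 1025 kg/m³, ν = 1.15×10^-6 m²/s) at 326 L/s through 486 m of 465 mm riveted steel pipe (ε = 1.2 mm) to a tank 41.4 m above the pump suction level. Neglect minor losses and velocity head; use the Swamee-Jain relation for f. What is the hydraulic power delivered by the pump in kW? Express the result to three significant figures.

P_hyd ≈ 152 kW

V = 4Q/(πD²) = 1.920 m/s; Re = 7.76×10^5; ε/D = 0.00258; f = 0.02537
h_f = f(L/D)V²/2g = 4.981 m
Total head H = z + h_f = 41.4 + 4.981 = 46.38 m
P_hyd = ρgQH = 1025·9.81·0.326·46.38 = 152.0 kW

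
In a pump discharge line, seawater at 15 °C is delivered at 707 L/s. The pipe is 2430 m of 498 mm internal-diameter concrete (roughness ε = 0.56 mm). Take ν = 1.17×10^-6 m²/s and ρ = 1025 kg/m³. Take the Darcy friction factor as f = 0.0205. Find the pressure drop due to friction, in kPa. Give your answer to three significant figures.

V = 4Q/(πD²) = 4·0.707/(π·0.498²) = 3.630 m/s
h_f = f(L/D)V²/(2g) = 0.02050·(2430/0.498)·3.630²/(2·9.81) = 67.17 m
Δp = ρg·h_f = 1025·9.81·67.17 = 675.4 kPa

Δp ≈ 675 kPa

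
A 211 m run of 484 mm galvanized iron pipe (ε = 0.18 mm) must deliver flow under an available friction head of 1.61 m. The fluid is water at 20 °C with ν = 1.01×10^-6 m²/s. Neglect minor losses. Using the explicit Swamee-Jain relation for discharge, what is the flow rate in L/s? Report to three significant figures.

Swamee-Jain (Type II): Q = -0.965·√(gD⁵h_f/L)·ln[ε/(3.7D) + √(3.17ν²L/(gD³h_f))]
√(gD⁵h_f/L) = √(9.81·0.484⁵·1.61/211) = 0.04459
ε/(3.7D) = 1.01×10^-4; √(3.17ν²L/(gD³h_f)) = 1.95×10^-5
Q = -0.965·0.04459·ln(1.200×10^-4) = 0.3884 m³/s
Check: V = 2.11 m/s, Re = 1.01×10^6, f = 0.01636, h_f = 1.62 m ≈ 1.61 m ✓

Q ≈ 388 L/s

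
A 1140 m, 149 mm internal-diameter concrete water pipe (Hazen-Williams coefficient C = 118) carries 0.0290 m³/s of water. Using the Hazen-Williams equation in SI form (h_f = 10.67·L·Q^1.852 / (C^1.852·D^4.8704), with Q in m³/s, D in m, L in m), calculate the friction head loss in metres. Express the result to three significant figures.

h_f = 10.67·1140·0.0290^1.852 / (118^1.852·0.149^4.8704) = 26.74 m

h_f ≈ 26.7 m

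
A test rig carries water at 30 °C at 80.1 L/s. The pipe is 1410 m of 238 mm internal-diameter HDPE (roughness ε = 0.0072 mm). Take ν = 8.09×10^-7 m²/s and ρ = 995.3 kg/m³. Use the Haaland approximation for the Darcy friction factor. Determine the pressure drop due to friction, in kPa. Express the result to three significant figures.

V = 4Q/(πD²) = 4·0.0801/(π·0.238²) = 1.800 m/s
Re = VD/ν = 1.800·0.238/8.09×10^-7 = 5.30×10^5 → turbulent
ε/D = 0.0072/238 = 3.03×10^-5
Haaland: f = 0.01331
h_f = f(L/D)V²/(2g) = 0.01331·(1410/0.238)·1.800²/(2·9.81) = 13.03 m
Δp = ρg·h_f = 995.3·9.81·13.03 = 127.2 kPa

Δp ≈ 127 kPa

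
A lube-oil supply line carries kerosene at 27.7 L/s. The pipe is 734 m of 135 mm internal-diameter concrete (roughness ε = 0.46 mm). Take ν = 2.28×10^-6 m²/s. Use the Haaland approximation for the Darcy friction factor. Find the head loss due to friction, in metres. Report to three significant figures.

V = 4Q/(πD²) = 4·0.0277/(π·0.135²) = 1.935 m/s
Re = VD/ν = 1.935·0.135/2.28×10^-6 = 1.15×10^5 → turbulent
ε/D = 0.46/135 = 0.00341
Haaland: f = 0.02813
h_f = f(L/D)V²/(2g) = 0.02813·(734/0.135)·1.935²/(2·9.81) = 29.19 m

h_f ≈ 29.2 m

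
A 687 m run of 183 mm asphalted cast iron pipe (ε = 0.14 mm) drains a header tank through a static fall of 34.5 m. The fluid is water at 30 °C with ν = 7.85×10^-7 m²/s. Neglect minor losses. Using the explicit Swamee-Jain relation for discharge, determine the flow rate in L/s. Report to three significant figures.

Q ≈ 81.2 L/s

Swamee-Jain (Type II): Q = -0.965·√(gD⁵h_f/L)·ln[ε/(3.7D) + √(3.17ν²L/(gD³h_f))]
√(gD⁵h_f/L) = √(9.81·0.183⁵·34.5/687) = 0.01006
ε/(3.7D) = 2.07×10^-4; √(3.17ν²L/(gD³h_f)) = 2.54×10^-5
Q = -0.965·0.01006·ln(2.322×10^-4) = 0.08120 m³/s
Check: V = 3.09 m/s, Re = 7.20×10^5, f = 0.01903, h_f = 34.7 m ≈ 34.5 m ✓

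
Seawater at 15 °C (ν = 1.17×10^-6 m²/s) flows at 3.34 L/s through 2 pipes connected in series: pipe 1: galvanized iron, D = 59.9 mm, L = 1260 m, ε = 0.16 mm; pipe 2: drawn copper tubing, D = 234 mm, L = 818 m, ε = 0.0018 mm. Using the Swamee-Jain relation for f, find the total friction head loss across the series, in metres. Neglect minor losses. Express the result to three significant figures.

Pipe 1: V = 1.185 m/s, Re = 6.07×10^4, ε/D = 0.00267, f = 0.02783, h_1 = f(L/D)V²/2g = 41.91 m
Pipe 2: V = 0.07766 m/s, Re = 1.55×10^4, ε/D = 7.69×10^-6, f = 0.02755, h_2 = f(L/D)V²/2g = 0.02961 m
Series → Q common, losses add: H = Σh = 41.94 m

H ≈ 41.9 m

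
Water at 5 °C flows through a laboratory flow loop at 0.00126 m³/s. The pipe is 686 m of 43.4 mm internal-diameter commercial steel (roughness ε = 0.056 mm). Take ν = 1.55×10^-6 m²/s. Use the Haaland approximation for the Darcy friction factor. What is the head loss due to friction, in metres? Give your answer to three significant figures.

h_f ≈ 16.0 m

V = 4Q/(πD²) = 4·0.00126/(π·0.0434²) = 0.8517 m/s
Re = VD/ν = 0.8517·0.0434/1.55×10^-6 = 2.38×10^4 → turbulent
ε/D = 0.056/43.4 = 0.00129
Haaland: f = 0.02731
h_f = f(L/D)V²/(2g) = 0.02731·(686/0.0434)·0.8517²/(2·9.81) = 15.96 m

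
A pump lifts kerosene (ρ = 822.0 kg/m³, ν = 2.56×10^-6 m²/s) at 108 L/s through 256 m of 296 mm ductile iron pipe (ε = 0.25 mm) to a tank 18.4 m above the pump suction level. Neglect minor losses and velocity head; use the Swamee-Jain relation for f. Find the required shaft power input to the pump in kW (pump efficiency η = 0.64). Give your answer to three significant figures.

V = 4Q/(πD²) = 1.569 m/s; Re = 1.81×10^5; ε/D = 8.45×10^-4; f = 0.02069
h_f = f(L/D)V²/2g = 2.247 m
Total head H = z + h_f = 18.4 + 2.247 = 20.65 m
P_hyd = ρgQH = 822.0·9.81·0.108·20.65 = 17.98 kW
P_shaft = P_hyd/η = 17.98/0.64 = 28.10 kW

P_shaft ≈ 28.1 kW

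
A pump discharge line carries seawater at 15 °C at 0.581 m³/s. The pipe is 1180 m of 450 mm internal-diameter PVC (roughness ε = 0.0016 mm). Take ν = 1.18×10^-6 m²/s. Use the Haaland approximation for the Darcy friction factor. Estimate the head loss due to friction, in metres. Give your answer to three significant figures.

h_f ≈ 19.7 m

V = 4Q/(πD²) = 4·0.581/(π·0.450²) = 3.653 m/s
Re = VD/ν = 3.653·0.450/1.18×10^-6 = 1.39×10^6 → turbulent
ε/D = 0.0016/450 = 3.56×10^-6
Haaland: f = 0.01104
h_f = f(L/D)V²/(2g) = 0.01104·(1180/0.450)·3.653²/(2·9.81) = 19.69 m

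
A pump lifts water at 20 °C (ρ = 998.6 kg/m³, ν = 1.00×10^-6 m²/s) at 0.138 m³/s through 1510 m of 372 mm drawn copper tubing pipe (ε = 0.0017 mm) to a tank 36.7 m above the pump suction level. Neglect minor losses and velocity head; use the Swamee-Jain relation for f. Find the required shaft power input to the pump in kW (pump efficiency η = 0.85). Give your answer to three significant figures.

V = 4Q/(πD²) = 1.270 m/s; Re = 4.72×10^5; ε/D = 4.57×10^-6; f = 0.01330
h_f = f(L/D)V²/2g = 4.435 m
Total head H = z + h_f = 36.7 + 4.435 = 41.13 m
P_hyd = ρgQH = 998.6·9.81·0.138·41.13 = 55.61 kW
P_shaft = P_hyd/η = 55.61/0.85 = 65.42 kW

P_shaft ≈ 65.4 kW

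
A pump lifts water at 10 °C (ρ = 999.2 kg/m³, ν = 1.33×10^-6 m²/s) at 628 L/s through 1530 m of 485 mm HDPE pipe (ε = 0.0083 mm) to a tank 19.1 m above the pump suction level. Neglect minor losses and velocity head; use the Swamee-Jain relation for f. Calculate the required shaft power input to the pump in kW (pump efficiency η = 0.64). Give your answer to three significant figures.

V = 4Q/(πD²) = 3.399 m/s; Re = 1.24×10^6; ε/D = 1.71×10^-5; f = 0.01166
h_f = f(L/D)V²/2g = 21.67 m
Total head H = z + h_f = 19.1 + 21.67 = 40.77 m
P_hyd = ρgQH = 999.2·9.81·0.628·40.77 = 251.0 kW
P_shaft = P_hyd/η = 251.0/0.64 = 392.1 kW

P_shaft ≈ 392 kW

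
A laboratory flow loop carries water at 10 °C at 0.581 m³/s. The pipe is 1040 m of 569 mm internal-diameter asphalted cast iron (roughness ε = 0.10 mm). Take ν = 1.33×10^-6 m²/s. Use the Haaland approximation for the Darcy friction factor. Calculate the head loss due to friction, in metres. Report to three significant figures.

V = 4Q/(πD²) = 4·0.581/(π·0.569²) = 2.285 m/s
Re = VD/ν = 2.285·0.569/1.33×10^-6 = 9.78×10^5 → turbulent
ε/D = 0.10/569 = 1.76×10^-4
Haaland: f = 0.01434
h_f = f(L/D)V²/(2g) = 0.01434·(1040/0.569)·2.285²/(2·9.81) = 6.974 m

h_f ≈ 6.97 m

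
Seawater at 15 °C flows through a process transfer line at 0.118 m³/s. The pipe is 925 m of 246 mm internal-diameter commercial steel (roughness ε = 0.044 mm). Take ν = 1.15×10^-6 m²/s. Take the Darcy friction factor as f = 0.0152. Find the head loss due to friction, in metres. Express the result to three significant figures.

h_f ≈ 18.0 m

V = 4Q/(πD²) = 4·0.118/(π·0.246²) = 2.483 m/s
h_f = f(L/D)V²/(2g) = 0.01520·(925/0.246)·2.483²/(2·9.81) = 17.96 m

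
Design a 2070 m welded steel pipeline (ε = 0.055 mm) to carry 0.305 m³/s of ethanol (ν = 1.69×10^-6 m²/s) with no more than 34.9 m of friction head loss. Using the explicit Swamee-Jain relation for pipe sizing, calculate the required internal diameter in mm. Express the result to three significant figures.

D ≈ 372 mm

Swamee-Jain (Type III): D = 0.66·[ε^1.25·(LQ²/(gh_f))^4.75 + ν·Q^9.4·(L/(gh_f))^5.2]^0.04
LQ²/(gh_f) = 0.5624; L/(gh_f) = 6.046
Term 1 = ε^1.25·(…)^4.75 = 3.08×10^-7; Term 2 = ν·Q^9.4·(…)^5.2 = 2.78×10^-7
D = 0.66·(3.08×10^-7 + 2.78×10^-7)^0.04 = 0.3718 m = 372 mm
Check: V = 2.81 m/s, Re = 6.18×10^5, f = 0.01470, h_f = 32.9 m ≈ 34.9 m ✓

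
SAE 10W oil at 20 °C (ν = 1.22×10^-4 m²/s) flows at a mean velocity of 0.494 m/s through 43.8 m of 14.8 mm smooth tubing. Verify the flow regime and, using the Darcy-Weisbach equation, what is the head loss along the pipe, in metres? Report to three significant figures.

h_f ≈ 39.3 m

Re = VD/ν = 0.494·0.01480/1.22×10^-4 = 59.9 → laminar (Re < 2300)
f = 64/Re = 1.068
h_f = f(L/D)V²/(2g) = 1.068·(43.8/0.01480)·0.494²/(2·9.81) = 39.31 m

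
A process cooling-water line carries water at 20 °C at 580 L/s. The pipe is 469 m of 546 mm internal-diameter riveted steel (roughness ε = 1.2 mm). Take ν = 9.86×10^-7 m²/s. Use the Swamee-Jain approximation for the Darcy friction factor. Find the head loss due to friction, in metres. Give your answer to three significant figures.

V = 4Q/(πD²) = 4·0.580/(π·0.546²) = 2.477 m/s
Re = VD/ν = 2.477·0.546/9.86×10^-7 = 1.37×10^6 → turbulent
ε/D = 1.2/546 = 0.00220
Swamee-Jain: f = 0.02420
h_f = f(L/D)V²/(2g) = 0.02420·(469/0.546)·2.477²/(2·9.81) = 6.503 m

h_f ≈ 6.50 m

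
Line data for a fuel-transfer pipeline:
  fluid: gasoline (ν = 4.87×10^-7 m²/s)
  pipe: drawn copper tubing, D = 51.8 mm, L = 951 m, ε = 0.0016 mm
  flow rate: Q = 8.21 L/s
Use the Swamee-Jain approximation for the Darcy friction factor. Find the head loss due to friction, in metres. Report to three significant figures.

V = 4Q/(πD²) = 4·0.00821/(π·0.0518²) = 3.896 m/s
Re = VD/ν = 3.896·0.0518/4.87×10^-7 = 4.14×10^5 → turbulent
ε/D = 0.0016/51.8 = 3.09×10^-5
Swamee-Jain: f = 0.01397
h_f = f(L/D)V²/(2g) = 0.01397·(951/0.0518)·3.896²/(2·9.81) = 198.4 m

h_f ≈ 198 m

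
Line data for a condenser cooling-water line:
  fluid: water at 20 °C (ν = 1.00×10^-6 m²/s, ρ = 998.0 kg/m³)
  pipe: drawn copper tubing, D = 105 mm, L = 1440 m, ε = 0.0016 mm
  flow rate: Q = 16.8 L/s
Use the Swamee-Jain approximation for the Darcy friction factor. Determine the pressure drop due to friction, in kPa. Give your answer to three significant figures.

V = 4Q/(πD²) = 4·0.0168/(π·0.105²) = 1.940 m/s
Re = VD/ν = 1.940·0.105/1.00×10^-6 = 2.04×10^5 → turbulent
ε/D = 0.0016/105 = 1.52×10^-5
Swamee-Jain: f = 0.01562
h_f = f(L/D)V²/(2g) = 0.01562·(1440/0.105)·1.940²/(2·9.81) = 41.09 m
Δp = ρg·h_f = 998.0·9.81·41.09 = 402.3 kPa

Δp ≈ 402 kPa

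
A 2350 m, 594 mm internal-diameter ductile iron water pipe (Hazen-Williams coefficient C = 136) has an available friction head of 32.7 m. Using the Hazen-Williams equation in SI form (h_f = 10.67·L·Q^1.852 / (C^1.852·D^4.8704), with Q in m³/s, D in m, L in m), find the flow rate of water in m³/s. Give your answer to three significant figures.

Rearranging: Q = [h_f·C^1.852·D^4.8704 / (10.67·L)]^(1/1.852)
Q = [32.7·136^1.852·0.594^4.8704 / (10.67·2350)]^0.540 = 0.9573 m³/s

Q ≈ 0.957 m³/s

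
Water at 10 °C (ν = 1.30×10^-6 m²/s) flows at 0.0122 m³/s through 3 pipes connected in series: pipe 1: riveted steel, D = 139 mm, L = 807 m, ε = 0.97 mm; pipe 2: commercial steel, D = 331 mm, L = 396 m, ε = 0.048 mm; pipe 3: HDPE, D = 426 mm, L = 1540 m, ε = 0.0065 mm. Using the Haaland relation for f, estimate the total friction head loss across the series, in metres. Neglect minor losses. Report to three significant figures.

H ≈ 6.67 m

Pipe 1: V = 0.8040 m/s, Re = 8.60×10^4, ε/D = 0.00698, f = 0.03455, h_1 = f(L/D)V²/2g = 6.609 m
Pipe 2: V = 0.1418 m/s, Re = 3.61×10^4, ε/D = 1.45×10^-4, f = 0.02266, h_2 = f(L/D)V²/2g = 0.02778 m
Pipe 3: V = 0.08560 m/s, Re = 2.80×10^4, ε/D = 1.53×10^-5, f = 0.02372, h_3 = f(L/D)V²/2g = 0.03202 m
Series → Q common, losses add: H = Σh = 6.668 m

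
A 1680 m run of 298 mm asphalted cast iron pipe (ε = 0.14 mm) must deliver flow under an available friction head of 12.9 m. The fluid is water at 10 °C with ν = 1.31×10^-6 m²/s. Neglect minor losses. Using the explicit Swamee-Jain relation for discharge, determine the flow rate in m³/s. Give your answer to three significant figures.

Q ≈ 0.111 m³/s

Swamee-Jain (Type II): Q = -0.965·√(gD⁵h_f/L)·ln[ε/(3.7D) + √(3.17ν²L/(gD³h_f))]
√(gD⁵h_f/L) = √(9.81·0.298⁵·12.9/1680) = 0.01331
ε/(3.7D) = 1.27×10^-4; √(3.17ν²L/(gD³h_f)) = 5.22×10^-5
Q = -0.965·0.01331·ln(1.792×10^-4) = 0.1108 m³/s
Check: V = 1.59 m/s, Re = 3.61×10^5, f = 0.01792, h_f = 13.0 m ≈ 12.9 m ✓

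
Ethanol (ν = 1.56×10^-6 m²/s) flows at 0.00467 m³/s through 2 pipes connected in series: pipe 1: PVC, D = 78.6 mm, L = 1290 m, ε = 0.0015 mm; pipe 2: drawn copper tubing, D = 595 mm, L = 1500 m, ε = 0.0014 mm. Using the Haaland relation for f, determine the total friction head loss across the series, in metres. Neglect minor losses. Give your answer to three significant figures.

H ≈ 16.2 m

Pipe 1: V = 0.9625 m/s, Re = 4.85×10^4, ε/D = 1.91×10^-5, f = 0.02090, h_1 = f(L/D)V²/2g = 16.20 m
Pipe 2: V = 0.01680 m/s, Re = 6410, ε/D = 2.35×10^-6, f = 0.03504, h_2 = f(L/D)V²/2g = 0.001270 m
Series → Q common, losses add: H = Σh = 16.20 m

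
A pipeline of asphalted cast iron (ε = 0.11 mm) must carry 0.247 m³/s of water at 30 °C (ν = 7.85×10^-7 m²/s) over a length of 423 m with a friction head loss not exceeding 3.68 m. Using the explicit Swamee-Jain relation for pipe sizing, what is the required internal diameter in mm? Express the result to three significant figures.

D ≈ 396 mm

Swamee-Jain (Type III): D = 0.66·[ε^1.25·(LQ²/(gh_f))^4.75 + ν·Q^9.4·(L/(gh_f))^5.2]^0.04
LQ²/(gh_f) = 0.7149; L/(gh_f) = 11.72
Term 1 = ε^1.25·(…)^4.75 = 2.29×10^-6; Term 2 = ν·Q^9.4·(…)^5.2 = 5.55×10^-7
D = 0.66·(2.29×10^-6 + 5.55×10^-7)^0.04 = 0.3960 m = 396 mm
Check: V = 2.01 m/s, Re = 1.01×10^6, f = 0.01555, h_f = 3.40 m ≈ 3.68 m ✓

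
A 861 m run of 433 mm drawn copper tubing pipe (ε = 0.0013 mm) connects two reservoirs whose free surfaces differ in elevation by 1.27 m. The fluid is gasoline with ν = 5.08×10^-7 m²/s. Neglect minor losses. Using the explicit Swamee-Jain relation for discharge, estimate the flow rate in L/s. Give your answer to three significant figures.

Q ≈ 151 L/s

Swamee-Jain (Type II): Q = -0.965·√(gD⁵h_f/L)·ln[ε/(3.7D) + √(3.17ν²L/(gD³h_f))]
√(gD⁵h_f/L) = √(9.81·0.433⁵·1.27/861) = 0.01484
ε/(3.7D) = 8.11×10^-7; √(3.17ν²L/(gD³h_f)) = 2.64×10^-5
Q = -0.965·0.01484·ln(2.720×10^-5) = 0.1505 m³/s
Check: V = 1.02 m/s, Re = 8.71×10^5, f = 0.01195, h_f = 1.27 m ≈ 1.27 m ✓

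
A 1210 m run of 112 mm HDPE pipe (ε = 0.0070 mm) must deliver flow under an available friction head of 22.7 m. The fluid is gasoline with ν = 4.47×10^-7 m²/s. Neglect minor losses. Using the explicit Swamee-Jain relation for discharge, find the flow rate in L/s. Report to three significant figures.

Q ≈ 16.7 L/s

Swamee-Jain (Type II): Q = -0.965·√(gD⁵h_f/L)·ln[ε/(3.7D) + √(3.17ν²L/(gD³h_f))]
√(gD⁵h_f/L) = √(9.81·0.112⁵·22.7/1210) = 0.001801
ε/(3.7D) = 1.69×10^-5; √(3.17ν²L/(gD³h_f)) = 4.95×10^-5
Q = -0.965·0.001801·ln(6.639×10^-5) = 0.01672 m³/s
Check: V = 1.70 m/s, Re = 4.25×10^5, f = 0.01432, h_f = 22.7 m ≈ 22.7 m ✓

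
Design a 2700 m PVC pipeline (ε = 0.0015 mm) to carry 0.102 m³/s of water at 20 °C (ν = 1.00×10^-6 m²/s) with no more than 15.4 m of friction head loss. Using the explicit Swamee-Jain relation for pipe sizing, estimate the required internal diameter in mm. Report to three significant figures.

Swamee-Jain (Type III): D = 0.66·[ε^1.25·(LQ²/(gh_f))^4.75 + ν·Q^9.4·(L/(gh_f))^5.2]^0.04
LQ²/(gh_f) = 0.1859; L/(gh_f) = 17.87
Term 1 = ε^1.25·(…)^4.75 = 1.78×10^-11; Term 2 = ν·Q^9.4·(…)^5.2 = 1.56×10^-9
D = 0.66·(1.78×10^-11 + 1.56×10^-9)^0.04 = 0.2934 m = 293 mm
Check: V = 1.51 m/s, Re = 4.43×10^5, f = 0.01346, h_f = 14.4 m ≈ 15.4 m ✓

D ≈ 293 mm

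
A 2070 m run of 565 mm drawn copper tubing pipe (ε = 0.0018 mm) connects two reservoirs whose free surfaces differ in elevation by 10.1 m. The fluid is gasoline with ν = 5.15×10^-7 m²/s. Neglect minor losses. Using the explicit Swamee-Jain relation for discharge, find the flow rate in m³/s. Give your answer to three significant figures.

Q ≈ 0.580 m³/s

Swamee-Jain (Type II): Q = -0.965·√(gD⁵h_f/L)·ln[ε/(3.7D) + √(3.17ν²L/(gD³h_f))]
√(gD⁵h_f/L) = √(9.81·0.565⁵·10.1/2070) = 0.05250
ε/(3.7D) = 8.61×10^-7; √(3.17ν²L/(gD³h_f)) = 9.87×10^-6
Q = -0.965·0.05250·ln(1.073×10^-5) = 0.5797 m³/s
Check: V = 2.31 m/s, Re = 2.54×10^6, f = 0.01013, h_f = 10.1 m ≈ 10.1 m ✓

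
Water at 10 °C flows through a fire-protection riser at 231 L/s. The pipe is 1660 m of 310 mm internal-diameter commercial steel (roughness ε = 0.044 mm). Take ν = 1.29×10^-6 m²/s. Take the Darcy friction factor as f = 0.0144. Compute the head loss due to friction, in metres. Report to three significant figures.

V = 4Q/(πD²) = 4·0.231/(π·0.310²) = 3.061 m/s
h_f = f(L/D)V²/(2g) = 0.01440·(1660/0.310)·3.061²/(2·9.81) = 36.81 m

h_f ≈ 36.8 m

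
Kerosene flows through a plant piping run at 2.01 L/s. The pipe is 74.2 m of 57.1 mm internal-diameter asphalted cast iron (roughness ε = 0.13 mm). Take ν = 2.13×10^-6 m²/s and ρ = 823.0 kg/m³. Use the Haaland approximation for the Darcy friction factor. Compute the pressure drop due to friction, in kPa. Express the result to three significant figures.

Δp ≈ 9.80 kPa

V = 4Q/(πD²) = 4·0.00201/(π·0.0571²) = 0.7849 m/s
Re = VD/ν = 0.7849·0.0571/2.13×10^-6 = 2.10×10^4 → turbulent
ε/D = 0.13/57.1 = 0.00228
Haaland: f = 0.02974
h_f = f(L/D)V²/(2g) = 0.02974·(74.2/0.0571)·0.7849²/(2·9.81) = 1.214 m
Δp = ρg·h_f = 823.0·9.81·1.214 = 9.799 kPa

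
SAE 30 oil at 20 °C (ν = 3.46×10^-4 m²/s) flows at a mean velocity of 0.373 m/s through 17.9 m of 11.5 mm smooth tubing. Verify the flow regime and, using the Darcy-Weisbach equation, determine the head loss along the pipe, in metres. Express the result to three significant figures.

h_f ≈ 57.0 m

Re = VD/ν = 0.373·0.01150/3.46×10^-4 = 12.4 → laminar (Re < 2300)
f = 64/Re = 5.162
h_f = f(L/D)V²/(2g) = 5.162·(17.9/0.01150)·0.373²/(2·9.81) = 56.98 m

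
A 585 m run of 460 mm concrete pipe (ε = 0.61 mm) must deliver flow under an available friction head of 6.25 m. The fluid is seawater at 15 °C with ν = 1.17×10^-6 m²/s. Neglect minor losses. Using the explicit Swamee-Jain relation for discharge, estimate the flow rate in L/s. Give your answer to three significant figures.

Swamee-Jain (Type II): Q = -0.965·√(gD⁵h_f/L)·ln[ε/(3.7D) + √(3.17ν²L/(gD³h_f))]
√(gD⁵h_f/L) = √(9.81·0.460⁵·6.25/585) = 0.04646
ε/(3.7D) = 3.58×10^-4; √(3.17ν²L/(gD³h_f)) = 2.06×10^-5
Q = -0.965·0.04646·ln(3.790×10^-4) = 0.3532 m³/s
Check: V = 2.13 m/s, Re = 8.36×10^5, f = 0.02145, h_f = 6.28 m ≈ 6.25 m ✓

Q ≈ 353 L/s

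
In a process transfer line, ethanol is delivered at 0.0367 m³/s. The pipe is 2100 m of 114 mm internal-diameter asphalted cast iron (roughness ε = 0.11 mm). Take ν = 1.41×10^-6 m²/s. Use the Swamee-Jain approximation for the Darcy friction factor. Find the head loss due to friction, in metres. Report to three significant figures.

V = 4Q/(πD²) = 4·0.0367/(π·0.114²) = 3.596 m/s
Re = VD/ν = 3.596·0.114/1.41×10^-6 = 2.91×10^5 → turbulent
ε/D = 0.11/114 = 9.65×10^-4
Swamee-Jain: f = 0.02063
h_f = f(L/D)V²/(2g) = 0.02063·(2100/0.114)·3.596²/(2·9.81) = 250.4 m

h_f ≈ 250 m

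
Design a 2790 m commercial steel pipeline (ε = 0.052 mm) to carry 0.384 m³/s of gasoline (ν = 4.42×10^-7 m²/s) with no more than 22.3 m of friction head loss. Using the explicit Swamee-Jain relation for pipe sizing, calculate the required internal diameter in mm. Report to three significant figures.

Swamee-Jain (Type III): D = 0.66·[ε^1.25·(LQ²/(gh_f))^4.75 + ν·Q^9.4·(L/(gh_f))^5.2]^0.04
LQ²/(gh_f) = 1.881; L/(gh_f) = 12.75
Term 1 = ε^1.25·(…)^4.75 = 8.87×10^-5; Term 2 = ν·Q^9.4·(…)^5.2 = 3.07×10^-5
D = 0.66·(8.87×10^-5 + 3.07×10^-5)^0.04 = 0.4599 m = 460 mm
Check: V = 2.31 m/s, Re = 2.41×10^6, f = 0.01298, h_f = 21.5 m ≈ 22.3 m ✓

D ≈ 460 mm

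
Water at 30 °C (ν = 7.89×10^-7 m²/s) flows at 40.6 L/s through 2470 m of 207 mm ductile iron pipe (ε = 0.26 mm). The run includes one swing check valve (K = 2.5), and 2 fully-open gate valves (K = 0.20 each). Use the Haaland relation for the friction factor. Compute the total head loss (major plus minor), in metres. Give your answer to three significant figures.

H_L ≈ 19.3 m

V = 4Q/(πD²) = 1.206 m/s; V²/2g = 0.07418 m
Re = 3.17×10^5, ε/D = 0.00126 → f = 0.02151 (Haaland)
Major: h_f = f(L/D)·V²/2g = 0.02151·11932·0.07418 = 19.04 m
Minor: ΣK = 2.90; h_m = ΣK·V²/2g = 0.2151 m
Total H_L = 19.04 + 0.2151 = 19.25 m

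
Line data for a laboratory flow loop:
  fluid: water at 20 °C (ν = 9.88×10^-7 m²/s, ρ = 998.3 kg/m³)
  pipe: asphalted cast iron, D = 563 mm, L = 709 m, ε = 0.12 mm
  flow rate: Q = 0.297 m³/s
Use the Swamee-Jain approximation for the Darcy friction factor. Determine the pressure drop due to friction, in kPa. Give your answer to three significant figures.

V = 4Q/(πD²) = 4·0.297/(π·0.563²) = 1.193 m/s
Re = VD/ν = 1.193·0.563/9.88×10^-7 = 6.80×10^5 → turbulent
ε/D = 0.12/563 = 2.13×10^-4
Swamee-Jain: f = 0.01527
h_f = f(L/D)V²/(2g) = 0.01527·(709/0.563)·1.193²/(2·9.81) = 1.395 m
Δp = ρg·h_f = 998.3·9.81·1.395 = 13.66 kPa

Δp ≈ 13.7 kPa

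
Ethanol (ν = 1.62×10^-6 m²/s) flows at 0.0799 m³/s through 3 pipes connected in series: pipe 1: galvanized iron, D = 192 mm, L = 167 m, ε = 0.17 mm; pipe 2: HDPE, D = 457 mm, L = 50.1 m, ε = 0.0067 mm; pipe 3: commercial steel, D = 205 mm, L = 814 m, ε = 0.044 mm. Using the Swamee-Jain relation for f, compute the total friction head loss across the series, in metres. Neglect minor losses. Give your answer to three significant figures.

H ≈ 26.3 m

Pipe 1: V = 2.760 m/s, Re = 3.27×10^5, ε/D = 8.85×10^-4, f = 0.02017, h_1 = f(L/D)V²/2g = 6.811 m
Pipe 2: V = 0.4871 m/s, Re = 1.37×10^5, ε/D = 1.47×10^-5, f = 0.01684, h_2 = f(L/D)V²/2g = 0.02233 m
Pipe 3: V = 2.421 m/s, Re = 3.06×10^5, ε/D = 2.15×10^-4, f = 0.01639, h_3 = f(L/D)V²/2g = 19.44 m
Series → Q common, losses add: H = Σh = 26.27 m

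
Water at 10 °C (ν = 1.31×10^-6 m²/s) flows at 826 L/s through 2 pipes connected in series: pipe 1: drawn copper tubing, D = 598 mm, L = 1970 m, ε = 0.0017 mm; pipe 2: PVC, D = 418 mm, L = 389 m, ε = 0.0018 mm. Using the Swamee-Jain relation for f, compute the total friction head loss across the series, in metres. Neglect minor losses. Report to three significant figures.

Pipe 1: V = 2.941 m/s, Re = 1.34×10^6, ε/D = 2.84×10^-6, f = 0.01114, h_1 = f(L/D)V²/2g = 16.18 m
Pipe 2: V = 6.019 m/s, Re = 1.92×10^6, ε/D = 4.31×10^-6, f = 0.01059, h_2 = f(L/D)V²/2g = 18.20 m
Series → Q common, losses add: H = Σh = 34.38 m

H ≈ 34.4 m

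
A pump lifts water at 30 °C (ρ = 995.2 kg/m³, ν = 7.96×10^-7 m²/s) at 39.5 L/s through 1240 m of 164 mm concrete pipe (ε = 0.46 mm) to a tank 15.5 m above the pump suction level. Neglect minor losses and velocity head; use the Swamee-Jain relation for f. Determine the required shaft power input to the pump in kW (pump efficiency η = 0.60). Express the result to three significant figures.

P_shaft ≈ 32.6 kW

V = 4Q/(πD²) = 1.870 m/s; Re = 3.85×10^5; ε/D = 0.00280; f = 0.02618
h_f = f(L/D)V²/2g = 35.27 m
Total head H = z + h_f = 15.5 + 35.27 = 50.77 m
P_hyd = ρgQH = 995.2·9.81·0.0395·50.77 = 19.58 kW
P_shaft = P_hyd/η = 19.58/0.60 = 32.63 kW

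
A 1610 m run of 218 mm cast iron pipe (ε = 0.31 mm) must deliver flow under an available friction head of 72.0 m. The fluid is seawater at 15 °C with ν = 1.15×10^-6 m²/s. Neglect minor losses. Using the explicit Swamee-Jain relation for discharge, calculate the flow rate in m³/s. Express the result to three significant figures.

Q ≈ 0.110 m³/s

Swamee-Jain (Type II): Q = -0.965·√(gD⁵h_f/L)·ln[ε/(3.7D) + √(3.17ν²L/(gD³h_f))]
√(gD⁵h_f/L) = √(9.81·0.218⁵·72.0/1610) = 0.01470
ε/(3.7D) = 3.84×10^-4; √(3.17ν²L/(gD³h_f)) = 3.04×10^-5
Q = -0.965·0.01470·ln(4.147×10^-4) = 0.1105 m³/s
Check: V = 2.96 m/s, Re = 5.61×10^5, f = 0.02196, h_f = 72.4 m ≈ 72.0 m ✓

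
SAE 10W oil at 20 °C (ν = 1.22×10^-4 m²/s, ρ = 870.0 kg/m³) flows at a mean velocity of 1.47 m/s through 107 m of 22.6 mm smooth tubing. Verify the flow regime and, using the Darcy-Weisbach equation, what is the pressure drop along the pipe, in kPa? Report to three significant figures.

Δp ≈ 1050 kPa

Re = VD/ν = 1.47·0.02260/1.22×10^-4 = 272 → laminar (Re < 2300)
f = 64/Re = 0.2350
h_f = f(L/D)V²/(2g) = 0.2350·(107/0.02260)·1.47²/(2·9.81) = 122.6 m
Δp = ρg·h_f = 870.0·9.81·122.6 = 1046 kPa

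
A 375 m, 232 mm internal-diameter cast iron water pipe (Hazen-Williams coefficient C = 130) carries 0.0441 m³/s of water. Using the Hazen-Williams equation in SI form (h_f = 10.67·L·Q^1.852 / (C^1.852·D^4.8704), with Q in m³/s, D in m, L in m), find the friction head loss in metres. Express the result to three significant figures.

h_f ≈ 1.85 m

h_f = 10.67·375·0.0441^1.852 / (130^1.852·0.232^4.8704) = 1.849 m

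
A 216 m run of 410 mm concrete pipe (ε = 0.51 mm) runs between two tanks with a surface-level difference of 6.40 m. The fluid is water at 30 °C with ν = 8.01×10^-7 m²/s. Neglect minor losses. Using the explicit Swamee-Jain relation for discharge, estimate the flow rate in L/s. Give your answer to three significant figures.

Swamee-Jain (Type II): Q = -0.965·√(gD⁵h_f/L)·ln[ε/(3.7D) + √(3.17ν²L/(gD³h_f))]
√(gD⁵h_f/L) = √(9.81·0.410⁵·6.40/216) = 0.05803
ε/(3.7D) = 3.36×10^-4; √(3.17ν²L/(gD³h_f)) = 1.01×10^-5
Q = -0.965·0.05803·ln(3.463×10^-4) = 0.4462 m³/s
Check: V = 3.38 m/s, Re = 1.73×10^6, f = 0.02093, h_f = 6.42 m ≈ 6.40 m ✓

Q ≈ 446 L/s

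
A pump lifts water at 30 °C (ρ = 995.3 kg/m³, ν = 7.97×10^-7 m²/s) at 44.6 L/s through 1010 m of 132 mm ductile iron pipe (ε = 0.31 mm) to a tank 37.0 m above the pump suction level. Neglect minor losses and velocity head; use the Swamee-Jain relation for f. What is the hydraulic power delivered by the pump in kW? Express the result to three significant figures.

V = 4Q/(πD²) = 3.259 m/s; Re = 5.40×10^5; ε/D = 0.00235; f = 0.02486
h_f = f(L/D)V²/2g = 103.0 m
Total head H = z + h_f = 37.0 + 103.0 = 140.0 m
P_hyd = ρgQH = 995.3·9.81·0.0446·140.0 = 60.96 kW

P_hyd ≈ 61.0 kW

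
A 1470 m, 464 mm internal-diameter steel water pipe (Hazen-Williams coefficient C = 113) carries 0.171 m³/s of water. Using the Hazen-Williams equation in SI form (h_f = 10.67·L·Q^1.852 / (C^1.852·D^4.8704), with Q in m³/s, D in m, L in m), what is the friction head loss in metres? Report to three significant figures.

h_f ≈ 3.95 m

h_f = 10.67·1470·0.171^1.852 / (113^1.852·0.464^4.8704) = 3.953 m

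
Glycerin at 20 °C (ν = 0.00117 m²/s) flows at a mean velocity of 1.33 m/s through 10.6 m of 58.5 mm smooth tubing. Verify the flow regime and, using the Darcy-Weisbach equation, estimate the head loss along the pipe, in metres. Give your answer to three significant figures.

h_f ≈ 15.7 m

Re = VD/ν = 1.33·0.05850/0.00117 = 66.5 → laminar (Re < 2300)
f = 64/Re = 0.9624
h_f = f(L/D)V²/(2g) = 0.9624·(10.6/0.05850)·1.33²/(2·9.81) = 15.72 m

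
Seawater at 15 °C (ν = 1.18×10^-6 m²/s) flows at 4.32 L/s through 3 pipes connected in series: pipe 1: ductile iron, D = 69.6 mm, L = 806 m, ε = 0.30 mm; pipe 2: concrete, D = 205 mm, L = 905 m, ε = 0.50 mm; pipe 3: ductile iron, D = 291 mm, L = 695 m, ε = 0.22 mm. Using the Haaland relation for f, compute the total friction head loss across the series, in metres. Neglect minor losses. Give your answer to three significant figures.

Pipe 1: V = 1.135 m/s, Re = 6.70×10^4, ε/D = 0.00431, f = 0.03048, h_1 = f(L/D)V²/2g = 23.19 m
Pipe 2: V = 0.1309 m/s, Re = 2.27×10^4, ε/D = 0.00244, f = 0.02971, h_2 = f(L/D)V²/2g = 0.1145 m
Pipe 3: V = 0.06495 m/s, Re = 1.60×10^4, ε/D = 7.56×10^-4, f = 0.02849, h_3 = f(L/D)V²/2g = 0.01463 m
Series → Q common, losses add: H = Σh = 23.32 m

H ≈ 23.3 m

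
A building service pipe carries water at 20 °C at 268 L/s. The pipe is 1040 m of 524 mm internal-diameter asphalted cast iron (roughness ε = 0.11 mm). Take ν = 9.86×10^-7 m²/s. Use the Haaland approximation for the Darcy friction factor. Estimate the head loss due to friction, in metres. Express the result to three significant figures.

h_f ≈ 2.35 m

V = 4Q/(πD²) = 4·0.268/(π·0.524²) = 1.243 m/s
Re = VD/ν = 1.243·0.524/9.86×10^-7 = 6.60×10^5 → turbulent
ε/D = 0.11/524 = 2.10×10^-4
Haaland: f = 0.01507
h_f = f(L/D)V²/(2g) = 0.01507·(1040/0.524)·1.243²/(2·9.81) = 2.354 m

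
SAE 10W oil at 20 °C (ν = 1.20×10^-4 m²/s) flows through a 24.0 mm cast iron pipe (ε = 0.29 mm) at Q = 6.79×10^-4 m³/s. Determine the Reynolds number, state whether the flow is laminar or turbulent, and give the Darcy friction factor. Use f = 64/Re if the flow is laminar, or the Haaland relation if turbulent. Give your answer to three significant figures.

Re ≈ 300; laminar; f = 64/Re ≈ 0.213

V = 4Q/(πD²) = 1.501 m/s
Re = VD/ν = 1.501·0.0240/1.20×10^-4 = 300
Re < 2300 → laminar → f = 64/Re = 0.2132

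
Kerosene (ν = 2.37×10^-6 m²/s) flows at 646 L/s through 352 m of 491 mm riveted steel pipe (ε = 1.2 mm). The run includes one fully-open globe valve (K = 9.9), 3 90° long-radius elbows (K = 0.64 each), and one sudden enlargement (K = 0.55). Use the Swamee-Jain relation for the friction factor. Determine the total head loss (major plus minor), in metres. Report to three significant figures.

H_L ≈ 18.0 m

V = 4Q/(πD²) = 3.412 m/s; V²/2g = 0.5933 m
Re = 7.07×10^5, ε/D = 0.00244 → f = 0.02504 (Swamee-Jain)
Major: h_f = f(L/D)·V²/2g = 0.02504·716.9·0.5933 = 10.65 m
Minor: ΣK = 12.4; h_m = ΣK·V²/2g = 7.339 m
Total H_L = 10.65 + 7.339 = 17.99 m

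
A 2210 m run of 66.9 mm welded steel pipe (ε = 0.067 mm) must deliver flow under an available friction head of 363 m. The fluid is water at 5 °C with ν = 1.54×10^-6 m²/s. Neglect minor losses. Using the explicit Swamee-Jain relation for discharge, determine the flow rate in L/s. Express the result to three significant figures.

Q ≈ 11.1 L/s

Swamee-Jain (Type II): Q = -0.965·√(gD⁵h_f/L)·ln[ε/(3.7D) + √(3.17ν²L/(gD³h_f))]
√(gD⁵h_f/L) = √(9.81·0.0669⁵·363/2210) = 0.001469
ε/(3.7D) = 2.71×10^-4; √(3.17ν²L/(gD³h_f)) = 1.25×10^-4
Q = -0.965·0.001469·ln(3.955×10^-4) = 0.01111 m³/s
Check: V = 3.16 m/s, Re = 1.37×10^5, f = 0.02175, h_f = 366 m ≈ 363 m ✓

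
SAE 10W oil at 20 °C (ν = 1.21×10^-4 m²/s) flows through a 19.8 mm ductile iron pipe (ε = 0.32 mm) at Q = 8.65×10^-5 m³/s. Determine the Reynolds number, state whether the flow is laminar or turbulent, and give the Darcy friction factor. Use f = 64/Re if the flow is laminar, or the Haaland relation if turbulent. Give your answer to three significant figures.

V = 4Q/(πD²) = 0.2809 m/s
Re = VD/ν = 0.2809·0.0198/1.21×10^-4 = 46.0
Re < 2300 → laminar → f = 64/Re = 1.392

Re ≈ 46.0; laminar; f = 64/Re ≈ 1.39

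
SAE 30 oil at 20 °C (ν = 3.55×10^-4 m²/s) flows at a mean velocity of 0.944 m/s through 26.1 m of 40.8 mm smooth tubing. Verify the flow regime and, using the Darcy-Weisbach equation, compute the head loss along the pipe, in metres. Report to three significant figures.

Re = VD/ν = 0.944·0.04080/3.55×10^-4 = 108 → laminar (Re < 2300)
f = 64/Re = 0.5899
h_f = f(L/D)V²/(2g) = 0.5899·(26.1/0.04080)·0.944²/(2·9.81) = 17.14 m

h_f ≈ 17.1 m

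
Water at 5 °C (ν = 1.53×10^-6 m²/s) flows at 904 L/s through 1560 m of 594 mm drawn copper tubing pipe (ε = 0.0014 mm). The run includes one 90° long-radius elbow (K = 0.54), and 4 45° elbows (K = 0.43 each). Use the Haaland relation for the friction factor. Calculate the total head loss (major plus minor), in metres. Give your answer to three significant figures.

H_L ≈ 17.2 m

V = 4Q/(πD²) = 3.262 m/s; V²/2g = 0.5424 m
Re = 1.27×10^6, ε/D = 2.36×10^-6 → f = 0.01118 (Haaland)
Major: h_f = f(L/D)·V²/2g = 0.01118·2626·0.5424 = 15.93 m
Minor: ΣK = 2.26; h_m = ΣK·V²/2g = 1.226 m
Total H_L = 15.93 + 1.226 = 17.16 m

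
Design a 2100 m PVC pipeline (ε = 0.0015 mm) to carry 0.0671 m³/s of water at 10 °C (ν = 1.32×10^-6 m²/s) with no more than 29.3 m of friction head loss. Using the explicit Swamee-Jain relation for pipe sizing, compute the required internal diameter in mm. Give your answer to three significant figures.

D ≈ 210 mm

Swamee-Jain (Type III): D = 0.66·[ε^1.25·(LQ²/(gh_f))^4.75 + ν·Q^9.4·(L/(gh_f))^5.2]^0.04
LQ²/(gh_f) = 0.03289; L/(gh_f) = 7.306
Term 1 = ε^1.25·(…)^4.75 = 4.75×10^-15; Term 2 = ν·Q^9.4·(…)^5.2 = 3.83×10^-13
D = 0.66·(4.75×10^-15 + 3.83×10^-13)^0.04 = 0.2104 m = 210 mm
Check: V = 1.93 m/s, Re = 3.08×10^5, f = 0.01439, h_f = 27.3 m ≈ 29.3 m ✓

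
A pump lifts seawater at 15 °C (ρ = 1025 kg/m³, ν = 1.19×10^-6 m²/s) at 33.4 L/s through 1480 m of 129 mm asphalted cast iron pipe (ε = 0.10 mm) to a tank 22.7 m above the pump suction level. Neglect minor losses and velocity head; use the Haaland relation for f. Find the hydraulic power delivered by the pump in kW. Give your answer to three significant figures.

V = 4Q/(πD²) = 2.556 m/s; Re = 2.77×10^5; ε/D = 7.75×10^-4; f = 0.01959
h_f = f(L/D)V²/2g = 74.82 m
Total head H = z + h_f = 22.7 + 74.82 = 97.52 m
P_hyd = ρgQH = 1025·9.81·0.0334·97.52 = 32.75 kW

P_hyd ≈ 32.8 kW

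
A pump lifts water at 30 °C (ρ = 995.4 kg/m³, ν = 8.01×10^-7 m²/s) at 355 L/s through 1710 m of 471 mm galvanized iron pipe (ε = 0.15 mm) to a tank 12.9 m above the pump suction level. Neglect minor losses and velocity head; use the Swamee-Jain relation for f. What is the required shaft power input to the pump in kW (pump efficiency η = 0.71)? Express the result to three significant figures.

P_shaft ≈ 122 kW

V = 4Q/(πD²) = 2.037 m/s; Re = 1.20×10^6; ε/D = 3.18×10^-4; f = 0.01581
h_f = f(L/D)V²/2g = 12.14 m
Total head H = z + h_f = 12.9 + 12.14 = 25.04 m
P_hyd = ρgQH = 995.4·9.81·0.355·25.04 = 86.81 kW
P_shaft = P_hyd/η = 86.81/0.71 = 122.3 kW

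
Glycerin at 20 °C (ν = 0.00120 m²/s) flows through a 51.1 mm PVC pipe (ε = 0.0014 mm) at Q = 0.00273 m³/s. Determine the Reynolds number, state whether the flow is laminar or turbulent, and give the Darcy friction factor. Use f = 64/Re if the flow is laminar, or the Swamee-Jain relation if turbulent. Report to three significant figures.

Re ≈ 56.7; laminar; f = 64/Re ≈ 1.13

V = 4Q/(πD²) = 1.331 m/s
Re = VD/ν = 1.331·0.0511/0.00120 = 56.7
Re < 2300 → laminar → f = 64/Re = 1.129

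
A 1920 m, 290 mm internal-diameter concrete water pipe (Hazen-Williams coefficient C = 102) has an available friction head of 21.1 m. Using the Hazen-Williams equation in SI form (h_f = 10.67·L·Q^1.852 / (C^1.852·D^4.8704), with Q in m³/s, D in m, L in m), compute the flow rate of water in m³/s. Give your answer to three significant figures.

Rearranging: Q = [h_f·C^1.852·D^4.8704 / (10.67·L)]^(1/1.852)
Q = [21.1·102^1.852·0.290^4.8704 / (10.67·1920)]^0.540 = 0.09591 m³/s

Q ≈ 0.0959 m³/s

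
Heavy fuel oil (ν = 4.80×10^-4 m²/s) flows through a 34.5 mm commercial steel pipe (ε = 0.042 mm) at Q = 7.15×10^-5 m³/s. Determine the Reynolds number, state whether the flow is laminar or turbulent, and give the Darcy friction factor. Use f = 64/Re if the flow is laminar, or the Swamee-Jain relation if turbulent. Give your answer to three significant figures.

Re ≈ 5.50; laminar; f = 64/Re ≈ 11.6

V = 4Q/(πD²) = 0.07649 m/s
Re = VD/ν = 0.07649·0.0345/4.80×10^-4 = 5.50
Re < 2300 → laminar → f = 64/Re = 11.64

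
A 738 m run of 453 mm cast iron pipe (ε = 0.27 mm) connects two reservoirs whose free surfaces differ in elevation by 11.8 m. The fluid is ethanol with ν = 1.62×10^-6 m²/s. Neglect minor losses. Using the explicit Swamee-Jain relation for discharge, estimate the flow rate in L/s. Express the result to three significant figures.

Q ≈ 454 L/s

Swamee-Jain (Type II): Q = -0.965·√(gD⁵h_f/L)·ln[ε/(3.7D) + √(3.17ν²L/(gD³h_f))]
√(gD⁵h_f/L) = √(9.81·0.453⁵·11.8/738) = 0.05470
ε/(3.7D) = 1.61×10^-4; √(3.17ν²L/(gD³h_f)) = 2.39×10^-5
Q = -0.965·0.05470·ln(1.850×10^-4) = 0.4537 m³/s
Check: V = 2.82 m/s, Re = 7.87×10^5, f = 0.01804, h_f = 11.9 m ≈ 11.8 m ✓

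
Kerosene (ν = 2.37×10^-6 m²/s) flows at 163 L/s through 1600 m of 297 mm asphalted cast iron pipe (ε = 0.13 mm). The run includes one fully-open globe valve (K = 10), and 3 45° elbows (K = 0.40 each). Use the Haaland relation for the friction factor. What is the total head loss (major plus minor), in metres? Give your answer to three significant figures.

V = 4Q/(πD²) = 2.353 m/s; V²/2g = 0.2821 m
Re = 2.95×10^5, ε/D = 4.38×10^-4 → f = 0.01772 (Haaland)
Major: h_f = f(L/D)·V²/2g = 0.01772·5387·0.2821 = 26.94 m
Minor: ΣK = 11.2; h_m = ΣK·V²/2g = 3.160 m
Total H_L = 26.94 + 3.160 = 30.10 m

H_L ≈ 30.1 m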